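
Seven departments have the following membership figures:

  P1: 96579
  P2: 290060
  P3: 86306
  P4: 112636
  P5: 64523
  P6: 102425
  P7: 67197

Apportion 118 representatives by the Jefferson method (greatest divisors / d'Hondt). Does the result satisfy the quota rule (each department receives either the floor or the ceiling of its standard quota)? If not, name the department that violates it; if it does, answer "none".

Standard quotas: P1 13.903, P2 41.754, P3 12.424, P4 16.214, P5 9.288, P6 14.744, P7 9.673.
Jefferson allocation: P1 14, P2 43, P3 12, P4 16, P5 9, P6 15, P7 9.
P2 has quota 41.754 (lower 41, upper 42) but receives 43 — outside the quota interval.

P2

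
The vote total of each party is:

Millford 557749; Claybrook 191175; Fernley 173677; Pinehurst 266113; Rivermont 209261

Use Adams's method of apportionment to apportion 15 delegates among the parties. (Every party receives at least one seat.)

Millford 6; Claybrook 2; Fernley 2; Pinehurst 3; Rivermont 2

Standard divisor 1397975/15 ≈ 93198.333; standard quotas: Millford 5.985, Claybrook 2.051, Fernley 1.864, Pinehurst 2.855, Rivermont 2.245.
Rounding up gives 6, 3, 2, 3, 3 = 17 seats, so the divisor must be adjusted.
With modified divisor 108100: modified quotas Millford 5.160, Claybrook 1.769, Fernley 1.607, Pinehurst 2.462, Rivermont 1.936.
Rounding up: Millford 6, Claybrook 2, Fernley 2, Pinehurst 3, Rivermont 2 (total 15).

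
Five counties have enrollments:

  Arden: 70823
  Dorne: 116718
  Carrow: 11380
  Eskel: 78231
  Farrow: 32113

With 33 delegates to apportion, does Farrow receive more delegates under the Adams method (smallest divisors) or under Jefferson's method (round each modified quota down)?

Adams: Arden 7, Dorne 12, Carrow 2, Eskel 8, Farrow 4.
Jefferson: Arden 8, Dorne 13, Carrow 1, Eskel 8, Farrow 3.
Farrow gets 4 under Adams and 3 under Jefferson.

Adams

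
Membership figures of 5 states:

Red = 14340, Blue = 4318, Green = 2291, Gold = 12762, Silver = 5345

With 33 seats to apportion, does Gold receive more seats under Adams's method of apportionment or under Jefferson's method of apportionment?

Jefferson

Adams: Red 12, Blue 4, Green 2, Gold 10, Silver 5.
Jefferson: Red 13, Blue 3, Green 2, Gold 11, Silver 4.
Gold gets 10 under Adams and 11 under Jefferson.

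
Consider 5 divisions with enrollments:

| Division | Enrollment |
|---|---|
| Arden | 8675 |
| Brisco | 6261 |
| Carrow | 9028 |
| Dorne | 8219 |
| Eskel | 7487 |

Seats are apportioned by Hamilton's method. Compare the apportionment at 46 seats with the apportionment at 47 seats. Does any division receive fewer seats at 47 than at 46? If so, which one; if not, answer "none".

none

At 46 seats: Arden 10, Brisco 7, Carrow 10, Dorne 10, Eskel 9.
At 47 seats: Arden 10, Brisco 7, Carrow 11, Dorne 10, Eskel 9.
No division's allocation decreased.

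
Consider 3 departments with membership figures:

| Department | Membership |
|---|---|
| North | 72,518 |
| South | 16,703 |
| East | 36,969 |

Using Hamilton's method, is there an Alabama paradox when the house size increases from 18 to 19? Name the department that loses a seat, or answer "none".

At 18 seats: North 10, South 3, East 5.
At 19 seats: North 11, South 2, East 6.
South drops from 3 to 2.

South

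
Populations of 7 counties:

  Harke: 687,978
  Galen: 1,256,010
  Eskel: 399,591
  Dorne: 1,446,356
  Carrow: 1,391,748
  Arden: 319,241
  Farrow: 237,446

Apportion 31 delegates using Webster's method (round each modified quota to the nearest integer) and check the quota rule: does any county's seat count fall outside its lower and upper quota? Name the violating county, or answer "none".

Standard quotas: Harke 3.717, Galen 6.785, Eskel 2.159, Dorne 7.814, Carrow 7.519, Arden 1.725, Farrow 1.283.
Webster allocation: Harke 4, Galen 7, Eskel 2, Dorne 8, Carrow 7, Arden 2, Farrow 1.
Every allocation lies between the lower and upper quota.

none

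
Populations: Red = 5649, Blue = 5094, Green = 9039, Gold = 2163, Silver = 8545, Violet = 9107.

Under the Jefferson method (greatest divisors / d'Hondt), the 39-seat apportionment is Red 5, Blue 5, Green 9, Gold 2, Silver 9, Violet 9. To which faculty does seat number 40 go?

Priority for the next seat is population ÷ (current seats + 1).
Priorities: Red 941.500, Blue 849.000, Green 903.900, Gold 721.000, Silver 854.500, Violet 910.700.
Highest priority: Red.

Red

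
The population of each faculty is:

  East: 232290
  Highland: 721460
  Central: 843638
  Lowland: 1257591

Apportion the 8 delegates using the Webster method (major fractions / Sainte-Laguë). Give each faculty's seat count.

East=1, Highland=2, Central=2, Lowland=3

Standard divisor 3054979/8 ≈ 381872.375; standard quotas: East 0.608, Highland 1.889, Central 2.209, Lowland 3.293.
Rounding to the nearest integer gives East 1, Highland 2, Central 2, Lowland 3 — total 8, matching the house size, so no adjustment is needed.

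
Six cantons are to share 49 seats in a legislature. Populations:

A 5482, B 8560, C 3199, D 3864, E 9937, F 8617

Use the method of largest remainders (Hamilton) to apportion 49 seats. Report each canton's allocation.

Total 39659; standard divisor 39659/49 ≈ 809.367.
Standard quotas: A 6.7732, B 10.5762, C 3.9525, D 4.7741, E 12.2775, F 10.6466.
Lower quotas: A 6, B 10, C 3, D 4, E 12, F 10 (sum 45, leaving 4 seats).
Remainders in descending order: C 0.9525, D 0.7741, A 0.7732, F 0.6466, B 0.5762, E 0.2775.
Largest remainders: C, D, A, F receive the extra seats.

A 7, B 10, C 4, D 5, E 12, F 11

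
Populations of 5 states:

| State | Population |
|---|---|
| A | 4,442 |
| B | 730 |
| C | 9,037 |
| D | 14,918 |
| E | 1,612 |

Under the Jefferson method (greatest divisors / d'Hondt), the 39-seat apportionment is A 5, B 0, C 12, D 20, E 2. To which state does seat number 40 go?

A

Priority for the next seat is population ÷ (current seats + 1).
Priorities: A 740.333, B 730.000, C 695.154, D 710.381, E 537.333.
Highest priority: A.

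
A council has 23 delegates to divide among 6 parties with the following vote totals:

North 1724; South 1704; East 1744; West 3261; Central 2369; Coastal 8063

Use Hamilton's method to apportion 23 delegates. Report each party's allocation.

North=2; South=2; East=2; West=4; Central=3; Coastal=10

Total 18865; standard divisor 18865/23 ≈ 820.217.
Standard quotas: North 2.1019, South 2.0775, East 2.1263, West 3.9758, Central 2.8883, Coastal 9.8303.
Lower quotas: North 2, South 2, East 2, West 3, Central 2, Coastal 9 (sum 20, leaving 3 seats).
Remainders in descending order: West 0.9758, Central 0.8883, Coastal 0.8303, East 0.1263, North 0.1019, South 0.0775.
Largest remainders: West, Central, Coastal receive the extra seats.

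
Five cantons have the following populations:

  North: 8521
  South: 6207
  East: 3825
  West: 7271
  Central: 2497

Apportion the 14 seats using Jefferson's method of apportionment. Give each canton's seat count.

North=4, South=3, East=2, West=4, Central=1

Standard divisor 28321/14 ≈ 2022.929; standard quotas: North 4.212, South 3.068, East 1.891, West 3.594, Central 1.234.
Rounding down gives 4, 3, 1, 3, 1 = 12 seats, so the divisor must be adjusted.
With modified divisor 1800: modified quotas North 4.734, South 3.448, East 2.125, West 4.039, Central 1.387.
Rounding down: North 4, South 3, East 2, West 4, Central 1 (total 14).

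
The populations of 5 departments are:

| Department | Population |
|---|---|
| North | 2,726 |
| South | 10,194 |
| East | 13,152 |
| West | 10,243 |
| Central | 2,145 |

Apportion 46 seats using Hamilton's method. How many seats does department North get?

3

The standard divisor is 38460/46 ≈ 836.087.
Standard quotas: North 3.2604, South 12.1925, East 15.7304, West 12.2511, Central 2.5655.
Lower quotas: North 3, South 12, East 15, West 12, Central 2 (sum 44, leaving 2 seats).
Remainders in descending order: East 0.7304, Central 0.5655, North 0.2604, West 0.2511, South 0.1925.
Largest remainders: East, Central receive the extra seats.
North receives 3.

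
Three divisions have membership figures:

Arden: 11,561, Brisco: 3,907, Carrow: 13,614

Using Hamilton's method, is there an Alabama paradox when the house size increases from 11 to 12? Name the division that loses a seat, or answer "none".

At 11 seats: Arden 4, Brisco 2, Carrow 5.
At 12 seats: Arden 5, Brisco 1, Carrow 6.
Brisco drops from 2 to 1.

Brisco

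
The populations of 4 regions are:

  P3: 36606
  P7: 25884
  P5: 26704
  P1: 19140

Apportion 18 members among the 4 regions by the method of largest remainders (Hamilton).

Standard divisor: 108334 ÷ 18 ≈ 6018.556.
Standard quotas: P3 6.0822, P7 4.3007, P5 4.4369, P1 3.1802.
Lower quotas: P3 6, P7 4, P5 4, P1 3 (sum 17, leaving 1 seat).
Remainders in descending order: P5 0.4369, P7 0.3007, P1 0.1802, P3 0.0822.
Largest remainder: P5 receives the extra seat.

P3: 6, P7: 4, P5: 5, P1: 3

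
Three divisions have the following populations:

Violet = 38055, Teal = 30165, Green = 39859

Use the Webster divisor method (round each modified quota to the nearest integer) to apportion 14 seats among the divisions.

Standard divisor 108079/14 ≈ 7719.929; standard quotas: Violet 4.929, Teal 3.907, Green 5.163.
Rounding to the nearest integer gives Violet 5, Teal 4, Green 5 — total 14, matching the house size, so no adjustment is needed.

Violet: 5, Teal: 4, Green: 5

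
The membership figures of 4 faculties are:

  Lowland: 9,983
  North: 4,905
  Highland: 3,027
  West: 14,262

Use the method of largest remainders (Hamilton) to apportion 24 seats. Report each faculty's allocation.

Lowland 7, North 4, Highland 2, West 11

Standard divisor: 32177 ÷ 24 ≈ 1340.708.
Standard quotas: Lowland 7.4461, North 3.6585, Highland 2.2578, West 10.6377.
Lower quotas: Lowland 7, North 3, Highland 2, West 10 (sum 22, leaving 2 seats).
Remainders in descending order: North 0.6585, West 0.6377, Lowland 0.4461, Highland 0.2578.
Largest remainders: North, West receive the extra seats.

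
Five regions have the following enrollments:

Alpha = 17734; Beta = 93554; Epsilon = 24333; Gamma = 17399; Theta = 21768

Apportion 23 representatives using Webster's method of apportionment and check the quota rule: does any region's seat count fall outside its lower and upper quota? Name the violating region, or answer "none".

Standard quotas: Alpha 2.334, Beta 12.311, Epsilon 3.202, Gamma 2.289, Theta 2.864.
Webster allocation: Alpha 2, Beta 13, Epsilon 3, Gamma 2, Theta 3.
Every allocation lies between the lower and upper quota.

none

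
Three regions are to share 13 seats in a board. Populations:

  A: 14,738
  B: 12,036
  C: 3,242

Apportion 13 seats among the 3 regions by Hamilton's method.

Standard divisor: 30016 ÷ 13 ≈ 2308.923.
Standard quotas: A 6.3831, B 5.2128, C 1.4041.
Lower quotas: A 6, B 5, C 1 (sum 12, leaving 1 seat).
Remainders in descending order: C 0.4041, A 0.3831, B 0.2128.
The surplus seat goes to C.

A 6, B 5, C 2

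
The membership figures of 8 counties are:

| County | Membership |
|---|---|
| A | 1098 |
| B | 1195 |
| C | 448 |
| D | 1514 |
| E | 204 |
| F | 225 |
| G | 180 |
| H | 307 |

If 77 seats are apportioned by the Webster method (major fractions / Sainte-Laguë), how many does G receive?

3

Standard divisor 5171/77 ≈ 67.156; standard quotas: A 16.350, B 17.794, C 6.671, D 22.545, E 3.038, F 3.350, G 2.680, H 4.571.
Rounding to the nearest integer gives 16, 18, 7, 23, 3, 3, 3, 5 = 78 seats, so the divisor must be adjusted.
With modified divisor 67.8: modified quotas A 16.195, B 17.625, C 6.608, D 22.330, E 3.009, F 3.319, G 2.655, H 4.528.
Rounding to the nearest integer: A 16, B 18, C 7, D 22, E 3, F 3, G 3, H 5 (total 77).
G receives 3.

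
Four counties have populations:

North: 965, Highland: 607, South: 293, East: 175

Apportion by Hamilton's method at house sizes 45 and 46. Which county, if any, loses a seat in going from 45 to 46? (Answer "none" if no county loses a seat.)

At 45 seats: North 21, Highland 13, South 7, East 4.
At 46 seats: North 22, Highland 14, South 6, East 4.
South drops from 7 to 6.

South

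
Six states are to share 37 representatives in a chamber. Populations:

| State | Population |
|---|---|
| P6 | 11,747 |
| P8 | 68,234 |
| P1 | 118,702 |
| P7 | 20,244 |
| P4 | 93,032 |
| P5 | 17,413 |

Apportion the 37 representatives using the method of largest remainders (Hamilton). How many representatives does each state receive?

P6 1, P8 8, P1 13, P7 2, P4 11, P5 2

Standard divisor: 329372 ÷ 37 ≈ 8901.946.
Standard quotas: P6 1.3196, P8 7.6651, P1 13.3344, P7 2.2741, P4 10.4507, P5 1.9561.
Lower quotas: P6 1, P8 7, P1 13, P7 2, P4 10, P5 1 (sum 34, leaving 3 seats).
Remainders in descending order: P5 0.9561, P8 0.6651, P4 0.4507, P1 0.3344, P6 0.3196, P7 0.2741.
The surplus seats go to P5, P8, P4.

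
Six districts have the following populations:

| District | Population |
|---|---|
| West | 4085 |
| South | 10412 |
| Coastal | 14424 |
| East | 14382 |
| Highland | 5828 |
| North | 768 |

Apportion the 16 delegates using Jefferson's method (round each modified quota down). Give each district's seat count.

West=1, South=3, Coastal=5, East=5, Highland=2, North=0

Standard divisor 49899/16 ≈ 3118.688; standard quotas: West 1.310, South 3.339, Coastal 4.625, East 4.612, Highland 1.869, North 0.246.
Rounding down gives 1, 3, 4, 4, 1, 0 = 13 seats, so the divisor must be adjusted.
With modified divisor 2700: modified quotas West 1.513, South 3.856, Coastal 5.342, East 5.327, Highland 2.159, North 0.284.
Rounding down: West 1, South 3, Coastal 5, East 5, Highland 2, North 0 (total 16).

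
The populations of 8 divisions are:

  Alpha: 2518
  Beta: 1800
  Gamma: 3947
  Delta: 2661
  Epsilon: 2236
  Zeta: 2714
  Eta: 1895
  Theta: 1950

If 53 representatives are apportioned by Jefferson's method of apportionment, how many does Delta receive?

7

Standard divisor 19721/53 ≈ 372.094; standard quotas: Alpha 6.767, Beta 4.837, Gamma 10.608, Delta 7.151, Epsilon 6.009, Zeta 7.294, Eta 5.093, Theta 5.241.
Rounding down gives 6, 4, 10, 7, 6, 7, 5, 5 = 50 seats, so the divisor must be adjusted.
With modified divisor 350: modified quotas Alpha 7.194, Beta 5.143, Gamma 11.277, Delta 7.603, Epsilon 6.389, Zeta 7.754, Eta 5.414, Theta 5.571.
Rounding down: Alpha 7, Beta 5, Gamma 11, Delta 7, Epsilon 6, Zeta 7, Eta 5, Theta 5 (total 53).
Delta receives 7.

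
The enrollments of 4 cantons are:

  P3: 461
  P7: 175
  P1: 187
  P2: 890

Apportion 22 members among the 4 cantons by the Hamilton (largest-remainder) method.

Total 1713; standard divisor 1713/22 ≈ 77.864.
Standard quotas: P3 5.921, P7 2.248, P1 2.402, P2 11.430.
Lower quotas: P3 5, P7 2, P1 2, P2 11 (sum 20, leaving 2 seats).
Remainders in descending order: P3 0.921, P2 0.430, P1 0.402, P7 0.248.
Largest remainders: P3, P2 receive the extra seats.

P3 6; P7 2; P1 2; P2 12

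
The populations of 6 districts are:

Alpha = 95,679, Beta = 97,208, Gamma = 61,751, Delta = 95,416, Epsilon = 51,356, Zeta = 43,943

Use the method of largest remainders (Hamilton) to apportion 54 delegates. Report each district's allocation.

Total 445353; standard divisor 445353/54 ≈ 8247.278.
Standard quotas: Alpha 11.6013, Beta 11.7867, Gamma 7.4874, Delta 11.5694, Epsilon 6.2270, Zeta 5.3282.
Lower quotas: Alpha 11, Beta 11, Gamma 7, Delta 11, Epsilon 6, Zeta 5 (sum 51, leaving 3 seats).
Remainders in descending order: Beta 0.7867, Alpha 0.6013, Delta 0.5694, Gamma 0.4874, Zeta 0.3282, Epsilon 0.2270.
Largest remainders: Beta, Alpha, Delta receive the extra seats.

Alpha: 12; Beta: 12; Gamma: 7; Delta: 12; Epsilon: 6; Zeta: 5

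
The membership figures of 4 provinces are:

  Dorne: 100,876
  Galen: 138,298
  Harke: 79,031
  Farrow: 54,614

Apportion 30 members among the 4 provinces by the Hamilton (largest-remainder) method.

Dorne 8; Galen 11; Harke 6; Farrow 5

Standard divisor: 372819 ÷ 30 ≈ 12427.3.
Standard quotas: Dorne 8.1173, Galen 11.1286, Harke 6.3595, Farrow 4.3947.
Lower quotas: Dorne 8, Galen 11, Harke 6, Farrow 4 (sum 29, leaving 1 seat).
Remainders in descending order: Farrow 0.3947, Harke 0.3595, Galen 0.1286, Dorne 0.1173.
The surplus seat goes to Farrow.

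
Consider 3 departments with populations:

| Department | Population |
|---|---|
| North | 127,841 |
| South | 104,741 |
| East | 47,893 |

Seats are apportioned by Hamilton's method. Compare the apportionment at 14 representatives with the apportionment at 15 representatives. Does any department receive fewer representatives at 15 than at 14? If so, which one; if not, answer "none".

East

At 14 seats: North 6, South 5, East 3.
At 15 seats: North 7, South 6, East 2.
East drops from 3 to 2.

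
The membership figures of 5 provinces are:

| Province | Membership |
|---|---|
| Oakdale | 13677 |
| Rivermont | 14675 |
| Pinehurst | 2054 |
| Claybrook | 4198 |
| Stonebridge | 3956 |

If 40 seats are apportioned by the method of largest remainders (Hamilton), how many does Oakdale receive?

14

Standard divisor: 38560 ÷ 40 = 964.
Standard quotas: Oakdale 14.1878, Rivermont 15.2230, Pinehurst 2.1307, Claybrook 4.3548, Stonebridge 4.1037.
Lower quotas: Oakdale 14, Rivermont 15, Pinehurst 2, Claybrook 4, Stonebridge 4 (sum 39, leaving 1 seat).
Remainders in descending order: Claybrook 0.3548, Rivermont 0.2230, Oakdale 0.1878, Pinehurst 0.1307, Stonebridge 0.1037.
The surplus seat goes to Claybrook.
Oakdale receives 14.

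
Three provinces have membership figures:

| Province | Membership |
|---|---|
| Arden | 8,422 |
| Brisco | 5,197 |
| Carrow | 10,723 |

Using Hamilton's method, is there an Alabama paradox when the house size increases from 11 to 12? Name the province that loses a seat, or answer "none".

At 11 seats: Arden 4, Brisco 2, Carrow 5.
At 12 seats: Arden 4, Brisco 3, Carrow 5.
No province's allocation decreased.

none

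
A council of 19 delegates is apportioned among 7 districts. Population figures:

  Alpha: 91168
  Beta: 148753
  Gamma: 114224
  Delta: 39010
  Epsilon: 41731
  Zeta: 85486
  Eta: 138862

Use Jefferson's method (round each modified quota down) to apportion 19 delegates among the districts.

Standard divisor 659234/19 ≈ 34696.526; standard quotas: Alpha 2.628, Beta 4.287, Gamma 3.292, Delta 1.124, Epsilon 1.203, Zeta 2.464, Eta 4.002.
Rounding down gives 2, 4, 3, 1, 1, 2, 4 = 17 seats, so the divisor must be adjusted.
With modified divisor 29200: modified quotas Alpha 3.122, Beta 5.094, Gamma 3.912, Delta 1.336, Epsilon 1.429, Zeta 2.928, Eta 4.756.
Rounding down: Alpha 3, Beta 5, Gamma 3, Delta 1, Epsilon 1, Zeta 2, Eta 4 (total 19).

Alpha 3, Beta 5, Gamma 3, Delta 1, Epsilon 1, Zeta 2, Eta 4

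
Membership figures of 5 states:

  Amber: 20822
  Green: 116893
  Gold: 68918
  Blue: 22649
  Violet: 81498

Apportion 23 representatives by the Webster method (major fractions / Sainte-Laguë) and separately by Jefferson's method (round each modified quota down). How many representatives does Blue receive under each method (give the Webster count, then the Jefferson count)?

Webster: Amber 2, Green 8, Gold 5, Blue 2, Violet 6.
Jefferson: Amber 1, Green 10, Gold 5, Blue 1, Violet 6.
Blue gets 2 under Webster and 1 under Jefferson.

2 and 1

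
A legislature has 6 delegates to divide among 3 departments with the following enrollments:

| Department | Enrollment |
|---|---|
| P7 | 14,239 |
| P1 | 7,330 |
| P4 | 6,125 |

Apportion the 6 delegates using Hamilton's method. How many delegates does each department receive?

P7: 3, P1: 2, P4: 1

The standard divisor is 27694/6 ≈ 4615.667.
Standard quotas: P7 3.0849, P1 1.5881, P4 1.3270.
Lower quotas: P7 3, P1 1, P4 1 (sum 5, leaving 1 seat).
Remainders in descending order: P1 0.5881, P4 0.3270, P7 0.0849.
The surplus seat goes to P1.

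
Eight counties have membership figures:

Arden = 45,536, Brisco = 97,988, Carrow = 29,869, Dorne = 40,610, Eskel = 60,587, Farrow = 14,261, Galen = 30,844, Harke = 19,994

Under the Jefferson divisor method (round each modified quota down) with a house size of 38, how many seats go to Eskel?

Standard divisor 339689/38 ≈ 8939.184; standard quotas: Arden 5.094, Brisco 10.962, Carrow 3.341, Dorne 4.543, Eskel 6.778, Farrow 1.595, Galen 3.450, Harke 2.237.
Rounding down gives 5, 10, 3, 4, 6, 1, 3, 2 = 34 seats, so the divisor must be adjusted.
With modified divisor 7900: modified quotas Arden 5.764, Brisco 12.404, Carrow 3.781, Dorne 5.141, Eskel 7.669, Farrow 1.805, Galen 3.904, Harke 2.531.
Rounding down: Arden 5, Brisco 12, Carrow 3, Dorne 5, Eskel 7, Farrow 1, Galen 3, Harke 2 (total 38).
Eskel receives 7.

7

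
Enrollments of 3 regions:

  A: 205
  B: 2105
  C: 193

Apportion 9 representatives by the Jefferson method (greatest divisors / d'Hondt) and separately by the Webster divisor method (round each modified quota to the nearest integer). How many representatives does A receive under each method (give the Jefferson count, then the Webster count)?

Jefferson: A 0, B 9, C 0.
Webster: A 1, B 7, C 1.
A gets 0 under Jefferson and 1 under Webster.

0 and 1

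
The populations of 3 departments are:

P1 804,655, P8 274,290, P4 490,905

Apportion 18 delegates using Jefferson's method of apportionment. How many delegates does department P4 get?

Standard divisor 1569850/18 ≈ 87213.889; standard quotas: P1 9.226, P8 3.145, P4 5.629.
Rounding down gives 9, 3, 5 = 17 seats, so the divisor must be adjusted.
With modified divisor 81100: modified quotas P1 9.922, P8 3.382, P4 6.053.
Rounding down: P1 9, P8 3, P4 6 (total 18).
P4 receives 6.

6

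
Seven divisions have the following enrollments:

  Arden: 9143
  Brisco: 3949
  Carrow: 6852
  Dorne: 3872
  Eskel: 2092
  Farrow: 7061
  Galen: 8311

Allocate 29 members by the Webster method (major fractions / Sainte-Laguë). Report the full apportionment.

Standard divisor 41280/29 ≈ 1423.448; standard quotas: Arden 6.423, Brisco 2.774, Carrow 4.814, Dorne 2.720, Eskel 1.470, Farrow 4.960, Galen 5.839.
Rounding to the nearest integer gives Arden 6, Brisco 3, Carrow 5, Dorne 3, Eskel 1, Farrow 5, Galen 6 — total 29, matching the house size, so no adjustment is needed.

Arden 6, Brisco 3, Carrow 5, Dorne 3, Eskel 1, Farrow 5, Galen 6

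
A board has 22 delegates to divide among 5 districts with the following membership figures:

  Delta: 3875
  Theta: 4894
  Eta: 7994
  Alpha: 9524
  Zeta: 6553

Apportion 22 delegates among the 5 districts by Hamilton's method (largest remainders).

Delta: 3; Theta: 3; Eta: 5; Alpha: 6; Zeta: 5

Total 32840; standard divisor 32840/22 ≈ 1492.727.
Standard quotas: Delta 2.5959, Theta 3.2786, Eta 5.3553, Alpha 6.3803, Zeta 4.3900.
Lower quotas: Delta 2, Theta 3, Eta 5, Alpha 6, Zeta 4 (sum 20, leaving 2 seats).
Remainders in descending order: Delta 0.5959, Zeta 0.3900, Alpha 0.3803, Eta 0.3553, Theta 0.2786.
The surplus seats go to Delta, Zeta.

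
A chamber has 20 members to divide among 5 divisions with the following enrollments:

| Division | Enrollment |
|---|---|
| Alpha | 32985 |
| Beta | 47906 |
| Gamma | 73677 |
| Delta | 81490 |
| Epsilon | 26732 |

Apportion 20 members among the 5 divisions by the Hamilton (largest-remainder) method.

Total 262790; standard divisor 262790/20 ≈ 13139.5.
Standard quotas: Alpha 2.5104, Beta 3.6460, Gamma 5.6073, Delta 6.2019, Epsilon 2.0345.
Lower quotas: Alpha 2, Beta 3, Gamma 5, Delta 6, Epsilon 2 (sum 18, leaving 2 seats).
Remainders in descending order: Beta 0.6460, Gamma 0.6073, Alpha 0.5104, Delta 0.2019, Epsilon 0.0345.
The surplus seats go to Beta, Gamma.

Alpha 2; Beta 4; Gamma 6; Delta 6; Epsilon 2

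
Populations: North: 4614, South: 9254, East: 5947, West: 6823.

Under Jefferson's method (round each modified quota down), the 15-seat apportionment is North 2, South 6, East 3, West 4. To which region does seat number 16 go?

North

Priority for the next seat is population ÷ (current seats + 1).
Priorities: North 1538.000, South 1322.000, East 1486.750, West 1364.600.
Highest priority: North.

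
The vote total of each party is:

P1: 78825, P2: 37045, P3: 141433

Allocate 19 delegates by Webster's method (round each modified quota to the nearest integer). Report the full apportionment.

Standard divisor 257303/19 ≈ 13542.263; standard quotas: P1 5.821, P2 2.736, P3 10.444.
Rounding to the nearest integer gives P1 6, P2 3, P3 10 — total 19, matching the house size, so no adjustment is needed.

P1 6; P2 3; P3 10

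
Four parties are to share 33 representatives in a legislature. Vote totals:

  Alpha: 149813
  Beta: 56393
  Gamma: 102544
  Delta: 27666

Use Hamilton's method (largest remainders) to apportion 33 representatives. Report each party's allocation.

Alpha=15; Beta=5; Gamma=10; Delta=3

Standard divisor: 336416 ÷ 33 ≈ 10194.424.
Standard quotas: Alpha 14.6956, Beta 5.5317, Gamma 10.0588, Delta 2.7138.
Lower quotas: Alpha 14, Beta 5, Gamma 10, Delta 2 (sum 31, leaving 2 seats).
Remainders in descending order: Delta 0.7138, Alpha 0.6956, Beta 0.5317, Gamma 0.0588.
The surplus seats go to Delta, Alpha.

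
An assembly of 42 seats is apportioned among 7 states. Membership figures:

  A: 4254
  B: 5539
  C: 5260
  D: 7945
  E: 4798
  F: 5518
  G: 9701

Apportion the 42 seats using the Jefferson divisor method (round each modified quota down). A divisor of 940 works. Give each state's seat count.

A 4, B 5, C 5, D 8, E 5, F 5, G 10

With modified divisor 940: modified quotas A 4.526, B 5.893, C 5.596, D 8.452, E 5.104, F 5.870, G 10.320.
Rounding down: A 4, B 5, C 5, D 8, E 5, F 5, G 10 (total 42).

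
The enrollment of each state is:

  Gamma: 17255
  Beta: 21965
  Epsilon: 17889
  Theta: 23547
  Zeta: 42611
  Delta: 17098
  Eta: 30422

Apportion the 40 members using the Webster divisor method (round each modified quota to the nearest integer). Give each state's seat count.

Gamma=4, Beta=5, Epsilon=4, Theta=6, Zeta=10, Delta=4, Eta=7

Standard divisor 170787/40 ≈ 4269.675; standard quotas: Gamma 4.041, Beta 5.144, Epsilon 4.190, Theta 5.515, Zeta 9.980, Delta 4.005, Eta 7.125.
Rounding to the nearest integer gives Gamma 4, Beta 5, Epsilon 4, Theta 6, Zeta 10, Delta 4, Eta 7 — total 40, matching the house size, so no adjustment is needed.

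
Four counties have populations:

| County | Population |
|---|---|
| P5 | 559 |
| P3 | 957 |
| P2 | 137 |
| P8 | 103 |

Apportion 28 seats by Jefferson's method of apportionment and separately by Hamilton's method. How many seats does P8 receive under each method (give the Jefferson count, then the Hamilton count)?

1 and 2

Jefferson: P5 9, P3 16, P2 2, P8 1.
Hamilton: P5 9, P3 15, P2 2, P8 2.
P8 gets 1 under Jefferson and 2 under Hamilton.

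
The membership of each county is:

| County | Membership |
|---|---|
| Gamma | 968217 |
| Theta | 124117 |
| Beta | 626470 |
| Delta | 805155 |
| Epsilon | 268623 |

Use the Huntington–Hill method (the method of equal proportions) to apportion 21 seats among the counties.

With divisor 134733: modified quotas Gamma 7.186, Theta 0.921, Beta 4.650, Delta 5.976, Epsilon 1.994.
Geometric-mean thresholds: Gamma √(7·8)=7.483, Theta (min 1), Beta √(4·5)=4.472, Delta √(5·6)=5.477, Epsilon √(1·2)=1.414.
Each quota rounded against its threshold gives Gamma 7, Theta 1, Beta 5, Delta 6, Epsilon 2 (total 21).

Gamma 7, Theta 1, Beta 5, Delta 6, Epsilon 2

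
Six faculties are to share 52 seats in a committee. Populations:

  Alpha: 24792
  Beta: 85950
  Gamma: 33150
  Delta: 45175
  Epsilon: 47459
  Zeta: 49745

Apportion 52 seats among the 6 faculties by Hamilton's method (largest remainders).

Standard divisor: 286271 ÷ 52 ≈ 5505.212.
Standard quotas: Alpha 4.5034, Beta 15.6125, Gamma 6.0216, Delta 8.2059, Epsilon 8.6207, Zeta 9.0360.
Lower quotas: Alpha 4, Beta 15, Gamma 6, Delta 8, Epsilon 8, Zeta 9 (sum 50, leaving 2 seats).
Remainders in descending order: Epsilon 0.6207, Beta 0.6125, Alpha 0.5034, Delta 0.2059, Zeta 0.0360, Gamma 0.0216.
The surplus seats go to Epsilon, Beta.

Alpha 4, Beta 16, Gamma 6, Delta 8, Epsilon 9, Zeta 9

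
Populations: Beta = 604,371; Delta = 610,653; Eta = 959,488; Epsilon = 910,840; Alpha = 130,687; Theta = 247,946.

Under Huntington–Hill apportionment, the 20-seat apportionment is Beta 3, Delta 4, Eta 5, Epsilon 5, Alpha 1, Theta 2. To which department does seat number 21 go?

Priority for the next seat is population ÷ (√(s·(s+1))).
Priorities: Beta 174466.880, Delta 136546.162, Eta 175177.740, Epsilon 166295.871, Alpha 92409.664, Theta 101223.531.
Highest priority: Eta.

Eta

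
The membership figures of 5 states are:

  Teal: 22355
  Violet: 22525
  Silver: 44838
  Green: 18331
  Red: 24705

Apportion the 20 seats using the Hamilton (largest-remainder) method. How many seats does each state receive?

Teal=3; Violet=3; Silver=7; Green=3; Red=4

Standard divisor: 132754 ÷ 20 ≈ 6637.7.
Standard quotas: Teal 3.3679, Violet 3.3935, Silver 6.7551, Green 2.7616, Red 3.7219.
Lower quotas: Teal 3, Violet 3, Silver 6, Green 2, Red 3 (sum 17, leaving 3 seats).
Remainders in descending order: Green 0.7616, Silver 0.7551, Red 0.7219, Violet 0.3935, Teal 0.3679.
The surplus seats go to Green, Silver, Red.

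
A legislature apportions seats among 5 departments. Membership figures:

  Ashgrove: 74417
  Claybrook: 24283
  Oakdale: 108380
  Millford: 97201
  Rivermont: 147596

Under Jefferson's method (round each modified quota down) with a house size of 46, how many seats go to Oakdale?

11

Standard divisor 451877/46 ≈ 9823.413; standard quotas: Ashgrove 7.575, Claybrook 2.472, Oakdale 11.033, Millford 9.895, Rivermont 15.025.
Rounding down gives 7, 2, 11, 9, 15 = 44 seats, so the divisor must be adjusted.
With modified divisor 9260: modified quotas Ashgrove 8.036, Claybrook 2.622, Oakdale 11.704, Millford 10.497, Rivermont 15.939.
Rounding down: Ashgrove 8, Claybrook 2, Oakdale 11, Millford 10, Rivermont 15 (total 46).
Oakdale receives 11.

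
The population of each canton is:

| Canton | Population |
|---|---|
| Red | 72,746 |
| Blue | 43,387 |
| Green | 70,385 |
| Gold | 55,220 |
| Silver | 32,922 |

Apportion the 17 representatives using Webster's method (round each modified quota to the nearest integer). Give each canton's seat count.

Standard divisor 274660/17 ≈ 16156.471; standard quotas: Red 4.503, Blue 2.685, Green 4.356, Gold 3.418, Silver 2.038.
Rounding to the nearest integer gives Red 5, Blue 3, Green 4, Gold 3, Silver 2 — total 17, matching the house size, so no adjustment is needed.

Red: 5, Blue: 3, Green: 4, Gold: 3, Silver: 2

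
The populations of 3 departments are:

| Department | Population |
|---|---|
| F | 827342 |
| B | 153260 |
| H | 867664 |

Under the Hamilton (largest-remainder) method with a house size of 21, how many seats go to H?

10

The standard divisor is 1848266/21 ≈ 88012.667.
Standard quotas: F 9.4003, B 1.7413, H 9.8584.
Lower quotas: F 9, B 1, H 9 (sum 19, leaving 2 seats).
Remainders in descending order: H 0.8584, B 0.7413, F 0.4003.
The surplus seats go to H, B.
H receives 10.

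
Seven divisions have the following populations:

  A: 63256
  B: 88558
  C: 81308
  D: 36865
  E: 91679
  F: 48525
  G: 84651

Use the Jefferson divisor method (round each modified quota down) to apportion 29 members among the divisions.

A 4; B 5; C 5; D 2; E 5; F 3; G 5

Standard divisor 494842/29 ≈ 17063.517; standard quotas: A 3.707, B 5.190, C 4.765, D 2.160, E 5.373, F 2.844, G 4.961.
Rounding down gives 3, 5, 4, 2, 5, 2, 4 = 25 seats, so the divisor must be adjusted.
With modified divisor 15500: modified quotas A 4.081, B 5.713, C 5.246, D 2.378, E 5.915, F 3.131, G 5.461.
Rounding down: A 4, B 5, C 5, D 2, E 5, F 3, G 5 (total 29).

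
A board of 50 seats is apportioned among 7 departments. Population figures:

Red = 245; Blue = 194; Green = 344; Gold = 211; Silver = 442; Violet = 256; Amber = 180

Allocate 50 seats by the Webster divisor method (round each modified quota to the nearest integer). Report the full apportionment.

Standard divisor 1872/50 ≈ 37.44; standard quotas: Red 6.544, Blue 5.182, Green 9.188, Gold 5.636, Silver 11.806, Violet 6.838, Amber 4.808.
Rounding to the nearest integer gives 7, 5, 9, 6, 12, 7, 5 = 51 seats, so the divisor must be adjusted.
With modified divisor 38: modified quotas Red 6.447, Blue 5.105, Green 9.053, Gold 5.553, Silver 11.632, Violet 6.737, Amber 4.737.
Rounding to the nearest integer: Red 6, Blue 5, Green 9, Gold 6, Silver 12, Violet 7, Amber 5 (total 50).

Red: 6, Blue: 5, Green: 9, Gold: 6, Silver: 12, Violet: 7, Amber: 5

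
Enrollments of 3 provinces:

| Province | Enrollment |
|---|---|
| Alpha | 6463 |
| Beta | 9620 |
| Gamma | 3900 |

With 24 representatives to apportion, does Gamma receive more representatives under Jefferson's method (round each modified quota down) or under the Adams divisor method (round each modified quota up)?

Adams

Jefferson: Alpha 8, Beta 12, Gamma 4.
Adams: Alpha 8, Beta 11, Gamma 5.
Gamma gets 4 under Jefferson and 5 under Adams.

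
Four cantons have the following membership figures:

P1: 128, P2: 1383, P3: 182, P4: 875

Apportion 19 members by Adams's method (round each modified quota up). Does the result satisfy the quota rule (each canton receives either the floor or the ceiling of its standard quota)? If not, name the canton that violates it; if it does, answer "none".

none

Standard quotas: P1 0.947, P2 10.232, P3 1.347, P4 6.474.
Adams allocation: P1 1, P2 10, P3 2, P4 6.
Every allocation lies between the lower and upper quota.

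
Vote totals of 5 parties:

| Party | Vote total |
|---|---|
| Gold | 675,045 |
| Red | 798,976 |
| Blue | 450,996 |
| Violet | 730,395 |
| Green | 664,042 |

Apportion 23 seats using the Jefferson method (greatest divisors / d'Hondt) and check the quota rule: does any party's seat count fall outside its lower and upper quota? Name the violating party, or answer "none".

Standard quotas: Gold 4.677, Red 5.536, Blue 3.125, Violet 5.061, Green 4.601.
Jefferson allocation: Gold 5, Red 6, Blue 3, Violet 5, Green 4.
Every allocation lies between the lower and upper quota.

none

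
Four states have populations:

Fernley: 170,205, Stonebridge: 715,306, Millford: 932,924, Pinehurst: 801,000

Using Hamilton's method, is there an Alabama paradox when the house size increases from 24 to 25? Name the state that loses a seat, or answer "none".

Fernley

At 24 seats: Fernley 2, Stonebridge 7, Millford 8, Pinehurst 7.
At 25 seats: Fernley 1, Stonebridge 7, Millford 9, Pinehurst 8.
Fernley drops from 2 to 1.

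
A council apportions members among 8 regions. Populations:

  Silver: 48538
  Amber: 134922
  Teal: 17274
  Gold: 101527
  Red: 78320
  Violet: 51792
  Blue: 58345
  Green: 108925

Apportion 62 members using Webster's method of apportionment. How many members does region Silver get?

Standard divisor 599643/62 ≈ 9671.661; standard quotas: Silver 5.019, Amber 13.950, Teal 1.786, Gold 10.497, Red 8.098, Violet 5.355, Blue 6.033, Green 11.262.
Rounding to the nearest integer gives 5, 14, 2, 10, 8, 5, 6, 11 = 61 seats, so the divisor must be adjusted.
With modified divisor 9600: modified quotas Silver 5.056, Amber 14.054, Teal 1.799, Gold 10.576, Red 8.158, Violet 5.395, Blue 6.078, Green 11.346.
Rounding to the nearest integer: Silver 5, Amber 14, Teal 2, Gold 11, Red 8, Violet 5, Blue 6, Green 11 (total 62).
Silver receives 5.

5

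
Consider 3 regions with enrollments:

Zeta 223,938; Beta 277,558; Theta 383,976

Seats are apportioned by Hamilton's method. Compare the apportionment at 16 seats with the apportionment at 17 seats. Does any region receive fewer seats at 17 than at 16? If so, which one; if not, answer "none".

none

At 16 seats: Zeta 4, Beta 5, Theta 7.
At 17 seats: Zeta 4, Beta 5, Theta 8.
No region's allocation decreased.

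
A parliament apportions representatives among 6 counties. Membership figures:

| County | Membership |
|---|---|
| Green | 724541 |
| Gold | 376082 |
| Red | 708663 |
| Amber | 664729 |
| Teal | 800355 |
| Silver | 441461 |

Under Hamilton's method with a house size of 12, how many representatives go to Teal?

The standard divisor is 3715831/12 ≈ 309652.583.
Standard quotas: Green 2.3399, Gold 1.2145, Red 2.2886, Amber 2.1467, Teal 2.5847, Silver 1.4257.
Lower quotas: Green 2, Gold 1, Red 2, Amber 2, Teal 2, Silver 1 (sum 10, leaving 2 seats).
Remainders in descending order: Teal 0.5847, Silver 0.4257, Green 0.3399, Red 0.2886, Gold 0.2145, Amber 0.1467.
The surplus seats go to Teal, Silver.
Teal receives 3.

3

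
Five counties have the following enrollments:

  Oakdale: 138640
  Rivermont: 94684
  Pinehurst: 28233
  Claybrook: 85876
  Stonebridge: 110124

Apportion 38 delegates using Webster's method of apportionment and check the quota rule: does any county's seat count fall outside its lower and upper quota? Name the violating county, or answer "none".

none

Standard quotas: Oakdale 11.514, Rivermont 7.863, Pinehurst 2.345, Claybrook 7.132, Stonebridge 9.146.
Webster allocation: Oakdale 12, Rivermont 8, Pinehurst 2, Claybrook 7, Stonebridge 9.
Every allocation lies between the lower and upper quota.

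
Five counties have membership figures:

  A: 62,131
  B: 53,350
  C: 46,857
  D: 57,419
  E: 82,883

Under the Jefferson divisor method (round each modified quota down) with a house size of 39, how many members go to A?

Standard divisor 302640/39 ≈ 7760; standard quotas: A 8.007, B 6.875, C 6.038, D 7.399, E 10.681.
Rounding down gives 8, 6, 6, 7, 10 = 37 seats, so the divisor must be adjusted.
With modified divisor 7400: modified quotas A 8.396, B 7.209, C 6.332, D 7.759, E 11.200.
Rounding down: A 8, B 7, C 6, D 7, E 11 (total 39).
A receives 8.

8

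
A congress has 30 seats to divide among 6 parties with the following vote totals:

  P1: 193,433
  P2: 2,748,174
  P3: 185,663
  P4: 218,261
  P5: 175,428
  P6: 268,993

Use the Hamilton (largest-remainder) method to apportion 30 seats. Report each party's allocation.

P1 2, P2 22, P3 1, P4 2, P5 1, P6 2

Total 3789952; standard divisor 3789952/30 ≈ 126331.733.
Standard quotas: P1 1.5312, P2 21.7536, P3 1.4696, P4 1.7277, P5 1.3886, P6 2.1293.
Lower quotas: P1 1, P2 21, P3 1, P4 1, P5 1, P6 2 (sum 27, leaving 3 seats).
Remainders in descending order: P2 0.7536, P4 0.7277, P1 0.5312, P3 0.4696, P5 0.3886, P6 0.1293.
Largest remainders: P2, P4, P1 receive the extra seats.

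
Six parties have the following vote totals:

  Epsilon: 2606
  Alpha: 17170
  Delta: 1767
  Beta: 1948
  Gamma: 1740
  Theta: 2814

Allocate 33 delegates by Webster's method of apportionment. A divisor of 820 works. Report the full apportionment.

With modified divisor 820: modified quotas Epsilon 3.178, Alpha 20.939, Delta 2.155, Beta 2.376, Gamma 2.122, Theta 3.432.
Rounding to the nearest integer: Epsilon 3, Alpha 21, Delta 2, Beta 2, Gamma 2, Theta 3 (total 33).

Epsilon 3; Alpha 21; Delta 2; Beta 2; Gamma 2; Theta 3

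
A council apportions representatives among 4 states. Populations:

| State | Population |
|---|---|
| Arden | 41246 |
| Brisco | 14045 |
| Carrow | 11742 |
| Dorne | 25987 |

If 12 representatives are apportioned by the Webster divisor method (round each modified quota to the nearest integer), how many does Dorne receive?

3

Standard divisor 93020/12 ≈ 7751.667; standard quotas: Arden 5.321, Brisco 1.812, Carrow 1.515, Dorne 3.352.
Rounding to the nearest integer gives Arden 5, Brisco 2, Carrow 2, Dorne 3 — total 12, matching the house size, so no adjustment is needed.
Dorne receives 3.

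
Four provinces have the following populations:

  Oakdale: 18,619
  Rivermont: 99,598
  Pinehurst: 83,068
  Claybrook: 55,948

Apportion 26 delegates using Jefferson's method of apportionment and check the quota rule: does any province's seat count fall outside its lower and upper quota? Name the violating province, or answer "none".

none

Standard quotas: Oakdale 1.882, Rivermont 10.067, Pinehurst 8.396, Claybrook 5.655.
Jefferson allocation: Oakdale 2, Rivermont 10, Pinehurst 8, Claybrook 6.
Every allocation lies between the lower and upper quota.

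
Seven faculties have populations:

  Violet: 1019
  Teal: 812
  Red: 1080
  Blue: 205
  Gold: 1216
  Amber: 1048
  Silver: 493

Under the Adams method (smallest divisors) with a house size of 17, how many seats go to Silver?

2

Standard divisor 5873/17 ≈ 345.471; standard quotas: Violet 2.950, Teal 2.350, Red 3.126, Blue 0.593, Gold 3.520, Amber 3.034, Silver 1.427.
Rounding up gives 3, 3, 4, 1, 4, 4, 2 = 21 seats, so the divisor must be adjusted.
With modified divisor 450: modified quotas Violet 2.264, Teal 1.804, Red 2.400, Blue 0.456, Gold 2.702, Amber 2.329, Silver 1.096.
Rounding up: Violet 3, Teal 2, Red 3, Blue 1, Gold 3, Amber 3, Silver 2 (total 17).
Silver receives 2.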